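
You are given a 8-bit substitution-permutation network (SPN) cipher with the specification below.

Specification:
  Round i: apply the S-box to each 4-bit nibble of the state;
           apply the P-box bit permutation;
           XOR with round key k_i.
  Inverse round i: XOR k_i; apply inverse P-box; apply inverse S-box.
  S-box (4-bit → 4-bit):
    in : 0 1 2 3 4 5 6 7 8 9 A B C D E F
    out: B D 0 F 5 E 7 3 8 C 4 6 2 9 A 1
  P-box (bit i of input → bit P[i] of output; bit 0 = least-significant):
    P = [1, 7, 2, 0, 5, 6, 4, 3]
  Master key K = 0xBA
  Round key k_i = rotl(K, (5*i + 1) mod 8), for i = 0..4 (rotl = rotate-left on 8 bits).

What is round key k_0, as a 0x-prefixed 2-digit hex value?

K = 0xBA
k_0 = rotl(K, (5*0+1) mod 8) = rotl(K, 1) = 0x75

0x75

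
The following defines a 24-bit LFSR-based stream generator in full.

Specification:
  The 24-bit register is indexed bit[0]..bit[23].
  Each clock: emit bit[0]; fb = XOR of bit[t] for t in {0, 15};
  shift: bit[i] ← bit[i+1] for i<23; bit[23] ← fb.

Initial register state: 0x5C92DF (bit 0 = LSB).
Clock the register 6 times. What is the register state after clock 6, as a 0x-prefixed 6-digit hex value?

0x99724B

reg_0 = 0x5C92DF
clock 1: out=1, reg = 0x2E496F
clock 2: out=1, reg = 0x9724B7
clock 3: out=1, reg = 0xCB925B
clock 4: out=1, reg = 0x65C92D
clock 5: out=1, reg = 0x32E496
clock 6: out=0, reg = 0x99724B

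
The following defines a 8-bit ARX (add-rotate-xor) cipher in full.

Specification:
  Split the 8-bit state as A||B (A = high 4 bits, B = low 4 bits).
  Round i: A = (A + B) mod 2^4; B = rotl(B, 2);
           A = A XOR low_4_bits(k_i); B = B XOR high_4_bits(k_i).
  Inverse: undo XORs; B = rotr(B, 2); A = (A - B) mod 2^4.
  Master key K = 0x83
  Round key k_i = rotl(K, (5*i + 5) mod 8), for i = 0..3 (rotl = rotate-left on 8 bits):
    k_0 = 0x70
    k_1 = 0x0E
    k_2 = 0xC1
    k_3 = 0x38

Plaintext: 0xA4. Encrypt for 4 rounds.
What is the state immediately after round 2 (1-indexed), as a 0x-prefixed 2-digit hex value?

s_0 = plaintext = 0xA4
s_1 = Round(s_0, k_0) = 0xE6
s_2 = Round(s_1, k_1) = 0xA9
s_3 = Round(s_2, k_2) = 0x2A
s_4 = Round(s_3, k_3) = 0x49

0xA9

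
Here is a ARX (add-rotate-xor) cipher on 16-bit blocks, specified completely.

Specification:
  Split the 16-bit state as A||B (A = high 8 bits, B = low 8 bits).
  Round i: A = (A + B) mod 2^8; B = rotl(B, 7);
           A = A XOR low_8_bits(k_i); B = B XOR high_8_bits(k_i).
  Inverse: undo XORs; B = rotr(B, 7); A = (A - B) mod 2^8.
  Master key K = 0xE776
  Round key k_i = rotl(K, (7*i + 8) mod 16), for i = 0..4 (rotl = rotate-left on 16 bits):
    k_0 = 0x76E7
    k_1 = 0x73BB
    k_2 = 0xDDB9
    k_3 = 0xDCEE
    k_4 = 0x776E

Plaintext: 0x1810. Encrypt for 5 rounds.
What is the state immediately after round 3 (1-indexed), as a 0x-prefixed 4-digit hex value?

0xFBFB

s_0 = plaintext = 0x1810
s_1 = Round(s_0, k_0) = 0xCF7E
s_2 = Round(s_1, k_1) = 0xF64C
s_3 = Round(s_2, k_2) = 0xFBFB
s_4 = Round(s_3, k_3) = 0x1821
s_5 = Round(s_4, k_4) = 0x57E7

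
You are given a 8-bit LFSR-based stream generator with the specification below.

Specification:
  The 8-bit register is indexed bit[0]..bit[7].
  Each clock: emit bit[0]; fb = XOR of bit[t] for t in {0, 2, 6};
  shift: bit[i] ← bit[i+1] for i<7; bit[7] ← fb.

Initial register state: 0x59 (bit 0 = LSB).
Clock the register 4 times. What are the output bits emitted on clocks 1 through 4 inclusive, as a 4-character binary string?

1001

reg_0 = 0x59
clock 1: out=1, reg = 0x2C
clock 2: out=0, reg = 0x96
clock 3: out=0, reg = 0xCB
clock 4: out=1, reg = 0x65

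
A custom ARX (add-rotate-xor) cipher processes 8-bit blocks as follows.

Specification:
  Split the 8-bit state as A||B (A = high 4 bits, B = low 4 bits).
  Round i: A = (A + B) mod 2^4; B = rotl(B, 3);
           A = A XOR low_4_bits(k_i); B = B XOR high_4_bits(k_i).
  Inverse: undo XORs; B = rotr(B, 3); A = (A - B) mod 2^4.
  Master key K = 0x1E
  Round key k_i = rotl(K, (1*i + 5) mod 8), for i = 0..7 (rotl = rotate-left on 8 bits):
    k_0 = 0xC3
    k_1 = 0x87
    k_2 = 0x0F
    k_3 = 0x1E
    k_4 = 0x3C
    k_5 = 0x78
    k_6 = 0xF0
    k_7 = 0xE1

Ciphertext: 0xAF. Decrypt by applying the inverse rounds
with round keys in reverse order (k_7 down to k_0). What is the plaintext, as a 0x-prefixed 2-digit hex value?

s_0 = ciphertext = 0xAF
s_1 = InvRound(s_0, k_7) = 0x92
s_2 = InvRound(s_1, k_6) = 0xEB
s_3 = InvRound(s_2, k_5) = 0xD9
s_4 = InvRound(s_3, k_4) = 0xC5
s_5 = InvRound(s_4, k_3) = 0xA8
s_6 = InvRound(s_5, k_2) = 0x41
s_7 = InvRound(s_6, k_1) = 0x03
s_8 = InvRound(s_7, k_0) = 0x4F

0x4F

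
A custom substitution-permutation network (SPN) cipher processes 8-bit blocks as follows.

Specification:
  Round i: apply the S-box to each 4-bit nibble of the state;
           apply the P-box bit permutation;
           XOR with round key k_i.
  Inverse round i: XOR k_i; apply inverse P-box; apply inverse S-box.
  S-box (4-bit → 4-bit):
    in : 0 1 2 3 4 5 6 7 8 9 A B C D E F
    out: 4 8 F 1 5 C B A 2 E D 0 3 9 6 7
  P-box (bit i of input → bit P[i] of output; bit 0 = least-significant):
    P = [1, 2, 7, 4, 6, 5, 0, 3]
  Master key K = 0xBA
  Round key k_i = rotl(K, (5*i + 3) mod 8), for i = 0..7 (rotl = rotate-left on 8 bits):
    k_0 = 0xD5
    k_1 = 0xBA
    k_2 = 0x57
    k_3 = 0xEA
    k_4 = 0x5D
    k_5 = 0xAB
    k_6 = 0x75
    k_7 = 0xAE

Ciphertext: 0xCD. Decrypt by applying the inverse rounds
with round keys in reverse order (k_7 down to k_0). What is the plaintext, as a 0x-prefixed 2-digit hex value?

s_0 = ciphertext = 0xCD
s_1 = InvRound(s_0, k_7) = 0xF3
s_2 = InvRound(s_1, k_6) = 0xBF
s_3 = InvRound(s_2, k_5) = 0xB7
s_4 = InvRound(s_3, k_4) = 0x64
s_5 = InvRound(s_4, k_3) = 0x1F
s_6 = InvRound(s_5, k_2) = 0xDB
s_7 = InvRound(s_6, k_1) = 0xFB
s_8 = InvRound(s_7, k_0) = 0x7C

0x7C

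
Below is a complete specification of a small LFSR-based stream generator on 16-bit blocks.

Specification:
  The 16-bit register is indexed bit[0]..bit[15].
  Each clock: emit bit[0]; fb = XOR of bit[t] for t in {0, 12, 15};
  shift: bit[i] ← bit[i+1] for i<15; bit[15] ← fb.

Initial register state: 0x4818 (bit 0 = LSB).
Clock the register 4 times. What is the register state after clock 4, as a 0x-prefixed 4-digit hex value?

reg_0 = 0x4818
clock 1: out=0, reg = 0x240C
clock 2: out=0, reg = 0x1206
clock 3: out=0, reg = 0x8903
clock 4: out=1, reg = 0x4481

0x4481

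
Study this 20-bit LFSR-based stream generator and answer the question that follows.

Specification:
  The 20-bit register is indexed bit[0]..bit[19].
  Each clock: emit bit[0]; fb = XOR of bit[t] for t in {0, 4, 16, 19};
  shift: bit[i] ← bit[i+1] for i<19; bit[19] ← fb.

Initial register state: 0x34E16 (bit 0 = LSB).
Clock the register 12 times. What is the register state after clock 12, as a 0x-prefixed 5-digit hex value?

reg_0 = 0x34E16
clock 1: out=0, reg = 0x1A70B
clock 2: out=1, reg = 0x0D385
clock 3: out=1, reg = 0x869C2
clock 4: out=0, reg = 0xC34E1
clock 5: out=1, reg = 0x61A70
clock 6: out=0, reg = 0xB0D38
clock 7: out=0, reg = 0xD869C
clock 8: out=0, reg = 0xEC34E
clock 9: out=0, reg = 0xF61A7
clock 10: out=1, reg = 0xFB0D3
clock 11: out=1, reg = 0x7D869
clock 12: out=1, reg = 0x3EC34

0x3EC34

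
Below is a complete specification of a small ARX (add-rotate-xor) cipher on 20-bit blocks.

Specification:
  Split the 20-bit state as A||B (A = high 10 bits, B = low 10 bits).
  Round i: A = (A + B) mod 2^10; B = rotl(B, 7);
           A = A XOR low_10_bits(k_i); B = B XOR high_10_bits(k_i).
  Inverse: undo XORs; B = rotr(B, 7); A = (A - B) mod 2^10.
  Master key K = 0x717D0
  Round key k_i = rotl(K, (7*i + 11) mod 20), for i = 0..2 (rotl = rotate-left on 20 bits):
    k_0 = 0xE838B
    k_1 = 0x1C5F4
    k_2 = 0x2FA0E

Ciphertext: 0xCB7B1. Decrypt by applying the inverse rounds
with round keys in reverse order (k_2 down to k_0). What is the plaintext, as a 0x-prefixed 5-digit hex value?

s_0 = ciphertext = 0xCB7B1
s_1 = InvRound(s_0, k_2) = 0x2947E
s_2 = InvRound(s_1, k_1) = 0x36478
s_3 = InvRound(s_2, k_0) = 0x22EC7

0x22EC7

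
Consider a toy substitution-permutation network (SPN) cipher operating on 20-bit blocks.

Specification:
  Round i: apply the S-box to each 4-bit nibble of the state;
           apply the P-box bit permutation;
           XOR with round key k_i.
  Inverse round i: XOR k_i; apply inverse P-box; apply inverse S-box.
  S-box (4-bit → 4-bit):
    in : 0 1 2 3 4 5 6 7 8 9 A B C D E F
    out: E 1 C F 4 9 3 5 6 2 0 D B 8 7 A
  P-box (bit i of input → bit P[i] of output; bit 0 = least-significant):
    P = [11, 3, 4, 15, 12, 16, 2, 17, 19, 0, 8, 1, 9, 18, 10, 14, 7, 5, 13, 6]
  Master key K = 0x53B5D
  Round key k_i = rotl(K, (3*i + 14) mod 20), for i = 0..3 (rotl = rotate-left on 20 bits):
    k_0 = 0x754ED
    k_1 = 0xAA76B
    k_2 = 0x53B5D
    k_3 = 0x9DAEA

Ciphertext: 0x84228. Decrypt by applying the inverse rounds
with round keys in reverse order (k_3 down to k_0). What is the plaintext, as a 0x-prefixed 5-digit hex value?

s_0 = ciphertext = 0x84228
s_1 = InvRound(s_0, k_3) = 0x5AD65
s_2 = InvRound(s_1, k_2) = 0x97A10
s_3 = InvRound(s_2, k_1) = 0xF20C3
s_4 = InvRound(s_3, k_0) = 0x82579

0x82579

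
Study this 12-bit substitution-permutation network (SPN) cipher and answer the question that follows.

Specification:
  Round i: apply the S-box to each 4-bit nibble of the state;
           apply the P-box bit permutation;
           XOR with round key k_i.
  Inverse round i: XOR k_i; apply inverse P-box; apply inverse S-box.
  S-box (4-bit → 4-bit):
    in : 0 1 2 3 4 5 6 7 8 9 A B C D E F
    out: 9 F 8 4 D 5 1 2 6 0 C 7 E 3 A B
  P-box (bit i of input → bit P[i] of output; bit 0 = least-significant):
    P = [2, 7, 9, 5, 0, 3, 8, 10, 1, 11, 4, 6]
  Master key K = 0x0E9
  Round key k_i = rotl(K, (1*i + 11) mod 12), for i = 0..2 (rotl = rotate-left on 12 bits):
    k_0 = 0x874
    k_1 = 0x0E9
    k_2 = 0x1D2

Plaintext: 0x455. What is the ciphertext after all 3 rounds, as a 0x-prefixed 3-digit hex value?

s_0 = plaintext = 0x455
s_1 = Round(s_0, k_0) = 0xB23
s_2 = Round(s_1, k_1) = 0xEFB
s_3 = Round(s_2, k_2) = 0xF1F

0xF1F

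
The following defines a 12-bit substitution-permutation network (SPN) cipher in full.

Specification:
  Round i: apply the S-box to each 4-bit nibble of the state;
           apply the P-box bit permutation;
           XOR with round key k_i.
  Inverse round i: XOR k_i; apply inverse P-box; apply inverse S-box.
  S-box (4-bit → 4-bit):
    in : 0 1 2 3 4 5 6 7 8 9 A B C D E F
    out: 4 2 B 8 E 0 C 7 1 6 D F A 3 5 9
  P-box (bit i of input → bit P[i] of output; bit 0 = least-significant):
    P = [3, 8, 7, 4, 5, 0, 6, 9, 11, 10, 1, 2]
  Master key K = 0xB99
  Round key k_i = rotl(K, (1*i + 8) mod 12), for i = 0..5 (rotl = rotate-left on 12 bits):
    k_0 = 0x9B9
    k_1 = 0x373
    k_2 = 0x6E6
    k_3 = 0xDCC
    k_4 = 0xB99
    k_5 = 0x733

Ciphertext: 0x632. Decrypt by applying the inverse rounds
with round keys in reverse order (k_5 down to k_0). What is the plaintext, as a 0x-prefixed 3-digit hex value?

0x26B

s_0 = ciphertext = 0x632
s_1 = InvRound(s_0, k_5) = 0x511
s_2 = InvRound(s_1, k_4) = 0xD3E
s_3 = InvRound(s_2, k_3) = 0x0E6
s_4 = InvRound(s_3, k_2) = 0x135
s_5 = InvRound(s_4, k_1) = 0x665
s_6 = InvRound(s_5, k_0) = 0x26B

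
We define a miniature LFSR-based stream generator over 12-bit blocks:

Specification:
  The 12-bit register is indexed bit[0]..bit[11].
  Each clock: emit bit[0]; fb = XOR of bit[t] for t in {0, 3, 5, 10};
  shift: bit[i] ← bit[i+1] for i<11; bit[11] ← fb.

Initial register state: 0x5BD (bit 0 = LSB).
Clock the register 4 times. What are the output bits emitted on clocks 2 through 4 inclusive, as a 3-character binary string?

reg_0 = 0x5BD
clock 1: out=1, reg = 0x2DE
clock 2: out=0, reg = 0x96F
clock 3: out=1, reg = 0xCB7
clock 4: out=1, reg = 0xE5B

011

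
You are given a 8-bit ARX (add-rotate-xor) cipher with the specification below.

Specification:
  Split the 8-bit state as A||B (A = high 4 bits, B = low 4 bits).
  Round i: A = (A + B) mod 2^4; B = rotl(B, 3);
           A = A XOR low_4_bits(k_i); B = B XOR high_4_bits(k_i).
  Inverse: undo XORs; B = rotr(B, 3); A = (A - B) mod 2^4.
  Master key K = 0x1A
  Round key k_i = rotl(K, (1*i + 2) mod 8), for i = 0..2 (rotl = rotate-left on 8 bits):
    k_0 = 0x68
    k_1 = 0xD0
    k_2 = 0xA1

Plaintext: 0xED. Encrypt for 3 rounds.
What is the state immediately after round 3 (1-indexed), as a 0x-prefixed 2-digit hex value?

s_0 = plaintext = 0xED
s_1 = Round(s_0, k_0) = 0x38
s_2 = Round(s_1, k_1) = 0xB9
s_3 = Round(s_2, k_2) = 0x56

0x56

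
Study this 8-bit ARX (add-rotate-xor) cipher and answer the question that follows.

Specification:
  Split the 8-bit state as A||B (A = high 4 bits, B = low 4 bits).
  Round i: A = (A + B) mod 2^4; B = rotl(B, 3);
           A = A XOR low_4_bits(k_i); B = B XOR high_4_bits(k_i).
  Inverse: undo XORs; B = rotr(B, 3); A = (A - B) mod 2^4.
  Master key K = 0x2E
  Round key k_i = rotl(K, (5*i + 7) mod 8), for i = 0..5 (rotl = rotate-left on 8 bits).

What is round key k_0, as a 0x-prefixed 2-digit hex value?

K = 0x2E
k_0 = rotl(K, (5*0+7) mod 8) = rotl(K, 7) = 0x17

0x17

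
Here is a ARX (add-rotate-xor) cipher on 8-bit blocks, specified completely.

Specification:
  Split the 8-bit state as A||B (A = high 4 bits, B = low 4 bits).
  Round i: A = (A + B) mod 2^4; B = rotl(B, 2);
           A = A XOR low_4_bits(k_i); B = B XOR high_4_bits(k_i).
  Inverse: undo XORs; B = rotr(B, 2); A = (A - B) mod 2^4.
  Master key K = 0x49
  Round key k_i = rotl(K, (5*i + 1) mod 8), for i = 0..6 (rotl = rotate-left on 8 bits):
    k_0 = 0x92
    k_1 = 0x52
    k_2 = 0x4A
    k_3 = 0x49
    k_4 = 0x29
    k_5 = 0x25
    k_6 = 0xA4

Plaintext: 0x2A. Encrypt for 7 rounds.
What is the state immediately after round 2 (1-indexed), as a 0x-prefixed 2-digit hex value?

0x39

s_0 = plaintext = 0x2A
s_1 = Round(s_0, k_0) = 0xE3
s_2 = Round(s_1, k_1) = 0x39
s_3 = Round(s_2, k_2) = 0x62
s_4 = Round(s_3, k_3) = 0x1C
s_5 = Round(s_4, k_4) = 0x41
s_6 = Round(s_5, k_5) = 0x06
s_7 = Round(s_6, k_6) = 0x23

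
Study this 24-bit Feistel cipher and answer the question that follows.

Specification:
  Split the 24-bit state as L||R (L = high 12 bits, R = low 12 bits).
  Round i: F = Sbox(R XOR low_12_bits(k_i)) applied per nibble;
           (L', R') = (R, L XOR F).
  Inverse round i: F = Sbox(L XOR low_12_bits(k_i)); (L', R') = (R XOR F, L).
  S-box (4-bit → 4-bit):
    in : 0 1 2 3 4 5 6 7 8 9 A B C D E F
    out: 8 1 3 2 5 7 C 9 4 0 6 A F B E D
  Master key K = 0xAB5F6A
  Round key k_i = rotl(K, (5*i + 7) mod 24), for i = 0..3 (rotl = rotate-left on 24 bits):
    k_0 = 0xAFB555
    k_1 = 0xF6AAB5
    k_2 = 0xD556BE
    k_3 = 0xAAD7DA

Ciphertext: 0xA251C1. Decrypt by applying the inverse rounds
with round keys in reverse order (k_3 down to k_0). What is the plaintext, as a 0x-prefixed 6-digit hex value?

s_0 = ciphertext = 0xA251C1
s_1 = InvRound(s_0, k_3) = 0xA1CA25
s_2 = InvRound(s_1, k_2) = 0x546A1C
s_3 = InvRound(s_2, k_1) = 0x7CE546
s_4 = InvRound(s_3, k_0) = 0x64C7CE

0x64C7CE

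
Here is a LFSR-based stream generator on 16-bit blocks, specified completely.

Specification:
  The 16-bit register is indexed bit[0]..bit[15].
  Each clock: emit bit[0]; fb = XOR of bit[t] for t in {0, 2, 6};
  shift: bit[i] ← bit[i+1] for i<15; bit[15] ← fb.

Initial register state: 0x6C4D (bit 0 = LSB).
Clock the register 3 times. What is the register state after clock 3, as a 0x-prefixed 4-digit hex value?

reg_0 = 0x6C4D
clock 1: out=1, reg = 0xB626
clock 2: out=0, reg = 0xDB13
clock 3: out=1, reg = 0xED89

0xED89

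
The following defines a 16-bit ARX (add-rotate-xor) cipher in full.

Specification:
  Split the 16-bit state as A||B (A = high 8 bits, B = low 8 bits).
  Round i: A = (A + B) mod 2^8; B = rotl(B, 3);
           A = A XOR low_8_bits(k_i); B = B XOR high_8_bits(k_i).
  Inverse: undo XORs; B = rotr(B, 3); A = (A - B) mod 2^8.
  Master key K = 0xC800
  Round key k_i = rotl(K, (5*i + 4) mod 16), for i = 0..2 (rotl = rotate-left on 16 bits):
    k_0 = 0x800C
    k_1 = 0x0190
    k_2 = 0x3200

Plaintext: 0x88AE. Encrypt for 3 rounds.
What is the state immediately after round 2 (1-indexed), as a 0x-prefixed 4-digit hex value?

s_0 = plaintext = 0x88AE
s_1 = Round(s_0, k_0) = 0x3AF5
s_2 = Round(s_1, k_1) = 0xBFAE
s_3 = Round(s_2, k_2) = 0x6D47

0xBFAE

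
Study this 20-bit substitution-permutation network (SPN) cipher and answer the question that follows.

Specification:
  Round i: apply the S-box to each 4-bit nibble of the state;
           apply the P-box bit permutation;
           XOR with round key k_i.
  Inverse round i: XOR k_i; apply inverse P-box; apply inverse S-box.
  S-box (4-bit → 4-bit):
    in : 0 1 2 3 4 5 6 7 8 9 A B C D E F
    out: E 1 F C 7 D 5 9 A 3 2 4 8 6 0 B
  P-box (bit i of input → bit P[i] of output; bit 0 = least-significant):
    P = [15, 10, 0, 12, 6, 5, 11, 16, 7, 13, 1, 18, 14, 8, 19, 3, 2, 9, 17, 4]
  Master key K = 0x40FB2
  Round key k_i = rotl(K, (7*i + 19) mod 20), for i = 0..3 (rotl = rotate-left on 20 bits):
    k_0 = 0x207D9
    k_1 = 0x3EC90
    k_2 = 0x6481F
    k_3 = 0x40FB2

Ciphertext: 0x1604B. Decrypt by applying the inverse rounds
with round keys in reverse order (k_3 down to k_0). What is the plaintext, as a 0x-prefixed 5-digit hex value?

0x07756

s_0 = ciphertext = 0x1604B
s_1 = InvRound(s_0, k_3) = 0x8FF2D
s_2 = InvRound(s_1, k_2) = 0x0D0AF
s_3 = InvRound(s_2, k_1) = 0x5CD00
s_4 = InvRound(s_3, k_0) = 0x07756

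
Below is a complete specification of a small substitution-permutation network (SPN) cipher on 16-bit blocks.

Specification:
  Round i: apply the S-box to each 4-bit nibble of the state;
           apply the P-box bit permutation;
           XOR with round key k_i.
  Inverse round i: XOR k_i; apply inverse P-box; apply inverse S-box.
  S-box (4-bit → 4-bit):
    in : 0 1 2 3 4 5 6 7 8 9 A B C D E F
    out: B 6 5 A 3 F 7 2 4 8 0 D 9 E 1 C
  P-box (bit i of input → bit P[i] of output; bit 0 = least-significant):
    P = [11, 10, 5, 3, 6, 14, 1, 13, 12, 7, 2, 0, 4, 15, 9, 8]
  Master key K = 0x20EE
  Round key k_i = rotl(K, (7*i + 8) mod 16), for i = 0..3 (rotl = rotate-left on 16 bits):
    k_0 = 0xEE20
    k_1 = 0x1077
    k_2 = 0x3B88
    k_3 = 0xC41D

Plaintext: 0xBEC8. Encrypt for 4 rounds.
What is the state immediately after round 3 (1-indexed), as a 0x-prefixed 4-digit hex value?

0x18EF

s_0 = plaintext = 0xBEC8
s_1 = Round(s_0, k_0) = 0xDD50
s_2 = Round(s_1, k_1) = 0xFFB8
s_3 = Round(s_2, k_2) = 0x18EF
s_4 = Round(s_3, k_3) = 0x4671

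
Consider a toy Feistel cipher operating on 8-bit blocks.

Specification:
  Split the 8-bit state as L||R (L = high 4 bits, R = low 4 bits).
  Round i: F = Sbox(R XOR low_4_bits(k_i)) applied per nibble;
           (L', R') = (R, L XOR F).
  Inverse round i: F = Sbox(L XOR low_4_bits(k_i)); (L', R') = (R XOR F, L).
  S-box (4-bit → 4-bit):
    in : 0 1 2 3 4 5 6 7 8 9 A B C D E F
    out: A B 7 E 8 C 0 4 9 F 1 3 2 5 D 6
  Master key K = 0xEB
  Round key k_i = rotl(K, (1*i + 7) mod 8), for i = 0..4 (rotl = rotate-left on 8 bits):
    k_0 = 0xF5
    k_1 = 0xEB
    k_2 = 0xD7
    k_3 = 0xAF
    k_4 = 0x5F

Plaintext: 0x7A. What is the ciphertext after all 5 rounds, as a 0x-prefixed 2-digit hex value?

s_0 = plaintext = 0x7A
s_1 = Round(s_0, k_0) = 0xA1
s_2 = Round(s_1, k_1) = 0x1B
s_3 = Round(s_2, k_2) = 0xB3
s_4 = Round(s_3, k_3) = 0x39
s_5 = Round(s_4, k_4) = 0x93

0x93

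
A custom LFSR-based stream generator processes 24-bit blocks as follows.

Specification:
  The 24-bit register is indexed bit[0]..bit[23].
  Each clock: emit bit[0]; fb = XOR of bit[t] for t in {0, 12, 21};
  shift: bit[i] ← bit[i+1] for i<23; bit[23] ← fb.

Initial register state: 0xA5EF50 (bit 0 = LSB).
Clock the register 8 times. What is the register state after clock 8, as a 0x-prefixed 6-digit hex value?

0x93A5EF

reg_0 = 0xA5EF50
clock 1: out=0, reg = 0xD2F7A8
clock 2: out=0, reg = 0xE97BD4
clock 3: out=0, reg = 0x74BDEA
clock 4: out=0, reg = 0x3A5EF5
clock 5: out=1, reg = 0x9D2F7A
clock 6: out=0, reg = 0x4E97BD
clock 7: out=1, reg = 0x274BDE
clock 8: out=0, reg = 0x93A5EF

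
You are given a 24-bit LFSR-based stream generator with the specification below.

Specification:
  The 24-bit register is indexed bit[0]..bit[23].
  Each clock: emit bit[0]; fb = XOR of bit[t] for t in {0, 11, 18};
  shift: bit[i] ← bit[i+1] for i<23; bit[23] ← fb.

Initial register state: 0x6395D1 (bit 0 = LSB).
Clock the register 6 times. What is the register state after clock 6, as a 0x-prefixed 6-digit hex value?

reg_0 = 0x6395D1
clock 1: out=1, reg = 0xB1CAE8
clock 2: out=0, reg = 0xD8E574
clock 3: out=0, reg = 0x6C72BA
clock 4: out=0, reg = 0xB6395D
clock 5: out=1, reg = 0xDB1CAE
clock 6: out=0, reg = 0xED8E57

0xED8E57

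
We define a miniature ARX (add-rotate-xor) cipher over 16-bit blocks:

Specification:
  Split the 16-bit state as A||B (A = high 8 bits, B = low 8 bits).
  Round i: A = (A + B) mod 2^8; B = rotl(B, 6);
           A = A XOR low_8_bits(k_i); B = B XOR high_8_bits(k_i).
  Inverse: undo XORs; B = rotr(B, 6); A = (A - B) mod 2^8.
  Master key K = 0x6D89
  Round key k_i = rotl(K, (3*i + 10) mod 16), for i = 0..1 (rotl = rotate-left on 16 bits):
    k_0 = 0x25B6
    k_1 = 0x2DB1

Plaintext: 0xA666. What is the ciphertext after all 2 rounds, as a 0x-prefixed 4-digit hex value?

0xC702

s_0 = plaintext = 0xA666
s_1 = Round(s_0, k_0) = 0xBABC
s_2 = Round(s_1, k_1) = 0xC702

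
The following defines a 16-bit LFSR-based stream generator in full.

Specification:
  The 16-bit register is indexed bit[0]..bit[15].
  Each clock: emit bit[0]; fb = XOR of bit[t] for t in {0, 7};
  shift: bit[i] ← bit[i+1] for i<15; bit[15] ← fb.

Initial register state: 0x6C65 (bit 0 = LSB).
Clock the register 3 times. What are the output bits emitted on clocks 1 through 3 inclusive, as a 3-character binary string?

101

reg_0 = 0x6C65
clock 1: out=1, reg = 0xB632
clock 2: out=0, reg = 0x5B19
clock 3: out=1, reg = 0xAD8C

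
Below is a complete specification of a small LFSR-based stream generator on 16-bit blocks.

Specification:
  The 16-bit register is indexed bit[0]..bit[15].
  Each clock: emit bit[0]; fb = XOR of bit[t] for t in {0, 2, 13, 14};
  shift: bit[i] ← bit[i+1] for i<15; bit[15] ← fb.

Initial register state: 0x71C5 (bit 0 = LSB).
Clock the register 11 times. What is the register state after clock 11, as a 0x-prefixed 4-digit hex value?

0x57CE

reg_0 = 0x71C5
clock 1: out=1, reg = 0x38E2
clock 2: out=0, reg = 0x9C71
clock 3: out=1, reg = 0xCE38
clock 4: out=0, reg = 0xE71C
clock 5: out=0, reg = 0xF38E
clock 6: out=0, reg = 0xF9C7
clock 7: out=1, reg = 0x7CE3
clock 8: out=1, reg = 0xBE71
clock 9: out=1, reg = 0x5F38
clock 10: out=0, reg = 0xAF9C
clock 11: out=0, reg = 0x57CE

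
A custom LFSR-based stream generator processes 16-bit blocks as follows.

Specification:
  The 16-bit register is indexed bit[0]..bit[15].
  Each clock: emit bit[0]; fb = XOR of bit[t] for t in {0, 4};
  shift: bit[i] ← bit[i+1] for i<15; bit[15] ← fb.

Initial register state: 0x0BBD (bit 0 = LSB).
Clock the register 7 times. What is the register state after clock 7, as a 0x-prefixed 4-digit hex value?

0x0C17

reg_0 = 0x0BBD
clock 1: out=1, reg = 0x05DE
clock 2: out=0, reg = 0x82EF
clock 3: out=1, reg = 0xC177
clock 4: out=1, reg = 0x60BB
clock 5: out=1, reg = 0x305D
clock 6: out=1, reg = 0x182E
clock 7: out=0, reg = 0x0C17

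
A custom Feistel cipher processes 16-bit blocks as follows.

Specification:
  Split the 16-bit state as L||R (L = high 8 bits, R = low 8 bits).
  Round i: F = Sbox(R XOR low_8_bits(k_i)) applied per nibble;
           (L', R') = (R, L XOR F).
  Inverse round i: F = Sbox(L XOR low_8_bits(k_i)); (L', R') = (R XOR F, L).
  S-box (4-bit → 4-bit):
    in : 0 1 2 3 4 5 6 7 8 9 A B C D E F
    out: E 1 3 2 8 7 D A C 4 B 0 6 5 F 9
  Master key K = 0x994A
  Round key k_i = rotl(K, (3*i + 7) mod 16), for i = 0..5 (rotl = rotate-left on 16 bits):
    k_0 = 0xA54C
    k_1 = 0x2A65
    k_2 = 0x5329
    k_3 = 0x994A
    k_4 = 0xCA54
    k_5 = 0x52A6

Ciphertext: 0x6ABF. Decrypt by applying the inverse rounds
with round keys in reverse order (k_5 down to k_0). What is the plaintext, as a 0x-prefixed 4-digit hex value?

s_0 = ciphertext = 0x6ABF
s_1 = InvRound(s_0, k_5) = 0xD96A
s_2 = InvRound(s_1, k_4) = 0xAFD9
s_3 = InvRound(s_2, k_3) = 0x2EAF
s_4 = InvRound(s_3, k_2) = 0x452E
s_5 = InvRound(s_4, k_1) = 0x1045
s_6 = InvRound(s_5, k_0) = 0x3310

0x3310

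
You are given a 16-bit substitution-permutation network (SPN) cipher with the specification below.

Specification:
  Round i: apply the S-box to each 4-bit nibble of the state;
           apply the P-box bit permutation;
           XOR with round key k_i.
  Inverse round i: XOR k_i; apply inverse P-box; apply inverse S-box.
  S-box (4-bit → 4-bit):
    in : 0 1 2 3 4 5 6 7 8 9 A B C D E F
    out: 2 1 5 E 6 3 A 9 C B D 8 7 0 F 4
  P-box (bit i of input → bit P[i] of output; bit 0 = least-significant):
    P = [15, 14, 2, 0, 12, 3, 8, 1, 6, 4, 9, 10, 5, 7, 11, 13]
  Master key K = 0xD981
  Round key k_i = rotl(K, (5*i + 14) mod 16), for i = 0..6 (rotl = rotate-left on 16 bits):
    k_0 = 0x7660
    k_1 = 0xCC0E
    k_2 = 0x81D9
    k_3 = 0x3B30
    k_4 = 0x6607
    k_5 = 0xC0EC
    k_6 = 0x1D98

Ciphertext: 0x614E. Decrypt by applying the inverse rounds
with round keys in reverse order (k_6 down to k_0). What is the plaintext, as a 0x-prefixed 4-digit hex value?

s_0 = ciphertext = 0x614E
s_1 = InvRound(s_0, k_6) = 0x3974
s_2 = InvRound(s_1, k_5) = 0x30C5
s_3 = InvRound(s_2, k_4) = 0x0A70
s_4 = InvRound(s_3, k_3) = 0xB12D
s_5 = InvRound(s_4, k_2) = 0x951F
s_6 = InvRound(s_5, k_1) = 0xF026
s_7 = InvRound(s_6, k_0) = 0xDAB2

0xDAB2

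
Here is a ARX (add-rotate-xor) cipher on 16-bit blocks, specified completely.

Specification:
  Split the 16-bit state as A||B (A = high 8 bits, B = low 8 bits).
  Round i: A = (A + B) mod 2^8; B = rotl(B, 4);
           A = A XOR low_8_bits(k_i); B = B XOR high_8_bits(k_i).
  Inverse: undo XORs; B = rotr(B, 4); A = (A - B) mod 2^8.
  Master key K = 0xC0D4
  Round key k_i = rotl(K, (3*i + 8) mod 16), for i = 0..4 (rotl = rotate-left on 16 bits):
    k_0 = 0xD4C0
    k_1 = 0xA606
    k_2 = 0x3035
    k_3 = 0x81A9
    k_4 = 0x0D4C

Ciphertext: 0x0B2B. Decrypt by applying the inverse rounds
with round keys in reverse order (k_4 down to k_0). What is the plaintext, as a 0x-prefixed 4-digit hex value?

s_0 = ciphertext = 0x0B2B
s_1 = InvRound(s_0, k_4) = 0xE562
s_2 = InvRound(s_1, k_3) = 0x0E3E
s_3 = InvRound(s_2, k_2) = 0x5BE0
s_4 = InvRound(s_3, k_1) = 0xF964
s_5 = InvRound(s_4, k_0) = 0x2E0B

0x2E0B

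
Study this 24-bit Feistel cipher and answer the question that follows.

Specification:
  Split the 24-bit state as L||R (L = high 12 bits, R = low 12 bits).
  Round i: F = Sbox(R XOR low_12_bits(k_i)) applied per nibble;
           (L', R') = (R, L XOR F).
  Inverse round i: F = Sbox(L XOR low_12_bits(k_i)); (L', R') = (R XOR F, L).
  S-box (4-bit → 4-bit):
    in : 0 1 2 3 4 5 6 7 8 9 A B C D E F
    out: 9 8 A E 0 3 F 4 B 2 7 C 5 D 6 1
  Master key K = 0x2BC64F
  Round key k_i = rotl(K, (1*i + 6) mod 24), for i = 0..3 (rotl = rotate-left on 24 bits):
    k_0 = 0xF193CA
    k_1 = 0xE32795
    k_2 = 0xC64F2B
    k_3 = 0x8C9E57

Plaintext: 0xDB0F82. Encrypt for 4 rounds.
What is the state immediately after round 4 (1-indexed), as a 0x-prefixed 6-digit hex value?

0x02A869

s_0 = plaintext = 0xDB0F82
s_1 = Round(s_0, k_0) = 0xF828BB
s_2 = Round(s_1, k_1) = 0x8BBE24
s_3 = Round(s_2, k_2) = 0xE2402A
s_4 = Round(s_3, k_3) = 0x02A869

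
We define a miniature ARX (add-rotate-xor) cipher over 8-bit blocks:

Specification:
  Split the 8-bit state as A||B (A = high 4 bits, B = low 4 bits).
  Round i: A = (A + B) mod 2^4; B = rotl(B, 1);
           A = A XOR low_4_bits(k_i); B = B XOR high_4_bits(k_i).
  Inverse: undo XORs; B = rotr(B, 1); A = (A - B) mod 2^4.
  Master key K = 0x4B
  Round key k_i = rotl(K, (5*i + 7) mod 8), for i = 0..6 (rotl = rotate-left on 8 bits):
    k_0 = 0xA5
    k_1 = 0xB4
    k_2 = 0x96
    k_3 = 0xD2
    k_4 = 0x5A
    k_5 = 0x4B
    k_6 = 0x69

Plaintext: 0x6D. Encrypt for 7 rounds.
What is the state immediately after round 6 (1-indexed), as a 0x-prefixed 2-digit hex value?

s_0 = plaintext = 0x6D
s_1 = Round(s_0, k_0) = 0x61
s_2 = Round(s_1, k_1) = 0x39
s_3 = Round(s_2, k_2) = 0xAA
s_4 = Round(s_3, k_3) = 0x68
s_5 = Round(s_4, k_4) = 0x44
s_6 = Round(s_5, k_5) = 0x3C
s_7 = Round(s_6, k_6) = 0x6F

0x3C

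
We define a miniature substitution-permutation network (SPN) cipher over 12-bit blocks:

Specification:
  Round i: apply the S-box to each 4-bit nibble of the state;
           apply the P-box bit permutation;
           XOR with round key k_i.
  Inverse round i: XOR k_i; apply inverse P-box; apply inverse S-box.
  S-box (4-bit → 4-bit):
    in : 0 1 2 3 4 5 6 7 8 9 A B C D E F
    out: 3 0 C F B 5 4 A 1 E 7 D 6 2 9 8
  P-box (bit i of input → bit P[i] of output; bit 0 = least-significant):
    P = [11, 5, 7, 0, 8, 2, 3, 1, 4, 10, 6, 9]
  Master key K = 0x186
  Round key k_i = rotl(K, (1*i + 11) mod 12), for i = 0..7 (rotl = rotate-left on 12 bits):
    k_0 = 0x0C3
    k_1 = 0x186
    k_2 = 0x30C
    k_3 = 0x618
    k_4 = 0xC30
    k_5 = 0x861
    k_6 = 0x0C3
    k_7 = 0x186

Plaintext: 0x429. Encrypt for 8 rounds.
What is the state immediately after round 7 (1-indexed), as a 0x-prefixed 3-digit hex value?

s_0 = plaintext = 0x429
s_1 = Round(s_0, k_0) = 0x678
s_2 = Round(s_1, k_1) = 0x9C0
s_3 = Round(s_2, k_2) = 0xD60
s_4 = Round(s_3, k_3) = 0xA30
s_5 = Round(s_4, k_4) = 0x14E
s_6 = Round(s_5, k_5) = 0x166
s_7 = Round(s_6, k_6) = 0x04B
s_8 = Round(s_7, k_7) = 0xC11

0x04B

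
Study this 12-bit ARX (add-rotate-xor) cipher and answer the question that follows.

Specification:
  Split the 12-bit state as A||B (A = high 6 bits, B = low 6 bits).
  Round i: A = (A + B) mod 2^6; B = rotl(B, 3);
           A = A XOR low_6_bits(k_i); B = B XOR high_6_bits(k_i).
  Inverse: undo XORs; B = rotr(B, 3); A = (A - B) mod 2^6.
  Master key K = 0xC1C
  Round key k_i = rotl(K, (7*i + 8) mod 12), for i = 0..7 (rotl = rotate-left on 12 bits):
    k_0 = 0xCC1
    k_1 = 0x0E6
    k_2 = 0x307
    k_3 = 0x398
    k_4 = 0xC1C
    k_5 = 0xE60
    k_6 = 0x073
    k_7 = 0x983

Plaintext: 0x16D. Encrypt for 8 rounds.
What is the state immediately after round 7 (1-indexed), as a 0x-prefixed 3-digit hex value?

s_0 = plaintext = 0x16D
s_1 = Round(s_0, k_0) = 0xCDE
s_2 = Round(s_1, k_1) = 0xDF0
s_3 = Round(s_2, k_2) = 0x80A
s_4 = Round(s_3, k_3) = 0xC9F
s_5 = Round(s_4, k_4) = 0x34B
s_6 = Round(s_5, k_5) = 0xE20
s_7 = Round(s_6, k_6) = 0xAC5
s_8 = Round(s_7, k_7) = 0xCCE

0xAC5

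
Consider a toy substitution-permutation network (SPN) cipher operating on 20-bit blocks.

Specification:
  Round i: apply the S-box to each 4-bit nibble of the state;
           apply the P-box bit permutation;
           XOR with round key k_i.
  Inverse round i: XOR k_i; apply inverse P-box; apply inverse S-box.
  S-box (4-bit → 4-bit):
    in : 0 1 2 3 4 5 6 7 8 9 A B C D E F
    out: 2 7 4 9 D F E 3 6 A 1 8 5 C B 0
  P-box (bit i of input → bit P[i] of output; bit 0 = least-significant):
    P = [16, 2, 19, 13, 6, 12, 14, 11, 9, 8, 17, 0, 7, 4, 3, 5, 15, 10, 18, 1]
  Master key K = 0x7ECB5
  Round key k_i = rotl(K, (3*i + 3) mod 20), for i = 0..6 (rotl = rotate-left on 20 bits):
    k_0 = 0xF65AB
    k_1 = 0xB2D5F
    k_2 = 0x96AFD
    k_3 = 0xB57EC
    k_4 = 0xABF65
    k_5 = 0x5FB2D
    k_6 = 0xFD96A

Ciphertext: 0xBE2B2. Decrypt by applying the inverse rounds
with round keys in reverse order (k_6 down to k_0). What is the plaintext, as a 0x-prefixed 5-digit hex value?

s_0 = ciphertext = 0xBE2B2
s_1 = InvRound(s_0, k_6) = 0x217EB
s_2 = InvRound(s_1, k_5) = 0x5A24E
s_3 = InvRound(s_2, k_4) = 0x6D69C
s_4 = InvRound(s_3, k_3) = 0xC90AC
s_5 = InvRound(s_4, k_2) = 0xC0353
s_6 = InvRound(s_5, k_1) = 0x82CBE
s_7 = InvRound(s_6, k_0) = 0x206D7

0x206D7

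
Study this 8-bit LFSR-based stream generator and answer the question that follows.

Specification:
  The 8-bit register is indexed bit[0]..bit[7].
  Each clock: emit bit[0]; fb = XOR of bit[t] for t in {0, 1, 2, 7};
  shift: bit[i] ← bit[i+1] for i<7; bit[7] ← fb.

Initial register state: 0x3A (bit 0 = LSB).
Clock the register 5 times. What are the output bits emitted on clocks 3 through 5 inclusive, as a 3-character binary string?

011

reg_0 = 0x3A
clock 1: out=0, reg = 0x9D
clock 2: out=1, reg = 0xCE
clock 3: out=0, reg = 0xE7
clock 4: out=1, reg = 0x73
clock 5: out=1, reg = 0x39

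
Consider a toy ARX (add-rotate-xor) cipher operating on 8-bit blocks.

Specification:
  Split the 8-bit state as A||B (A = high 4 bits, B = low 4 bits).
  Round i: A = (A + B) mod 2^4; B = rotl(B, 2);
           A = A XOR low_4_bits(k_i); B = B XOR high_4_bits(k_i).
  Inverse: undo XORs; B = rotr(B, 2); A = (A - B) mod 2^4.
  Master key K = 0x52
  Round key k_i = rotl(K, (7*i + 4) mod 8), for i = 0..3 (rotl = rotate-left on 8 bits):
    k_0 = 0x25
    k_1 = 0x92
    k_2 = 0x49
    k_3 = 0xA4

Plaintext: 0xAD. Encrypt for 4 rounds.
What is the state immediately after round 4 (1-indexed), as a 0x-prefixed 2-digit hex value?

0xB7

s_0 = plaintext = 0xAD
s_1 = Round(s_0, k_0) = 0x25
s_2 = Round(s_1, k_1) = 0x5C
s_3 = Round(s_2, k_2) = 0x87
s_4 = Round(s_3, k_3) = 0xB7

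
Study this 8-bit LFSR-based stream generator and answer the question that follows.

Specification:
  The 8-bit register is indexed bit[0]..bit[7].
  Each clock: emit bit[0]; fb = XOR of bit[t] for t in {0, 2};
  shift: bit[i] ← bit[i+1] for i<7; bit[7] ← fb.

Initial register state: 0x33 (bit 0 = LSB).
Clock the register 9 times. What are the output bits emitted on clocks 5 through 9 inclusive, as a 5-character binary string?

11001

reg_0 = 0x33
clock 1: out=1, reg = 0x99
clock 2: out=1, reg = 0xCC
clock 3: out=0, reg = 0xE6
clock 4: out=0, reg = 0xF3
clock 5: out=1, reg = 0xF9
clock 6: out=1, reg = 0xFC
clock 7: out=0, reg = 0xFE
clock 8: out=0, reg = 0xFF
clock 9: out=1, reg = 0x7F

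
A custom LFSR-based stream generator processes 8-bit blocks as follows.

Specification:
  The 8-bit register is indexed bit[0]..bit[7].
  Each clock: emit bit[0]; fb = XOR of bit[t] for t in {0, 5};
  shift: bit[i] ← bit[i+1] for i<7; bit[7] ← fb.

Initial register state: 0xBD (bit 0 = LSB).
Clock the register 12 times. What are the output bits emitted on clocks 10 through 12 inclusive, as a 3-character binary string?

reg_0 = 0xBD
clock 1: out=1, reg = 0x5E
clock 2: out=0, reg = 0x2F
clock 3: out=1, reg = 0x17
clock 4: out=1, reg = 0x8B
clock 5: out=1, reg = 0xC5
clock 6: out=1, reg = 0xE2
clock 7: out=0, reg = 0xF1
clock 8: out=1, reg = 0x78
clock 9: out=0, reg = 0xBC
clock 10: out=0, reg = 0xDE
clock 11: out=0, reg = 0x6F
clock 12: out=1, reg = 0x37

001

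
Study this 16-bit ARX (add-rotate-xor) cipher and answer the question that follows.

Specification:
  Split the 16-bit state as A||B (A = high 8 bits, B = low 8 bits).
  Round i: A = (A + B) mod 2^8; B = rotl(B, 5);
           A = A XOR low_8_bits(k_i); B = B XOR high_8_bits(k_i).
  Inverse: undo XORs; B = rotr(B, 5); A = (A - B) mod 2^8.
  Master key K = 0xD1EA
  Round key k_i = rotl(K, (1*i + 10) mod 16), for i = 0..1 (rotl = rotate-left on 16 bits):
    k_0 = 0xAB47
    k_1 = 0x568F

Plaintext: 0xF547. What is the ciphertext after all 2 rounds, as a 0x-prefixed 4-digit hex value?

s_0 = plaintext = 0xF547
s_1 = Round(s_0, k_0) = 0x7B43
s_2 = Round(s_1, k_1) = 0x313E

0x313E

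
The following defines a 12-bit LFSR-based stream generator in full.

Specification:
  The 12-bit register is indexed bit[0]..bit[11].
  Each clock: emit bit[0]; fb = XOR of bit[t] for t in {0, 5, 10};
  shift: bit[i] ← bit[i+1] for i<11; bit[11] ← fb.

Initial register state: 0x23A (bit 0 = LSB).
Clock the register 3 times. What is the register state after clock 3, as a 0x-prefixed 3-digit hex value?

0xE47

reg_0 = 0x23A
clock 1: out=0, reg = 0x91D
clock 2: out=1, reg = 0xC8E
clock 3: out=0, reg = 0xE47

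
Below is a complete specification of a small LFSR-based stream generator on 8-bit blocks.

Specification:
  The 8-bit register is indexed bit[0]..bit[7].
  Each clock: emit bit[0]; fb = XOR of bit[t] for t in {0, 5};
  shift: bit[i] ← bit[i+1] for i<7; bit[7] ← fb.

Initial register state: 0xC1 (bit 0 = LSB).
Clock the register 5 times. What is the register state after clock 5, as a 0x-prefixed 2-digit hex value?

reg_0 = 0xC1
clock 1: out=1, reg = 0xE0
clock 2: out=0, reg = 0xF0
clock 3: out=0, reg = 0xF8
clock 4: out=0, reg = 0xFC
clock 5: out=0, reg = 0xFE

0xFE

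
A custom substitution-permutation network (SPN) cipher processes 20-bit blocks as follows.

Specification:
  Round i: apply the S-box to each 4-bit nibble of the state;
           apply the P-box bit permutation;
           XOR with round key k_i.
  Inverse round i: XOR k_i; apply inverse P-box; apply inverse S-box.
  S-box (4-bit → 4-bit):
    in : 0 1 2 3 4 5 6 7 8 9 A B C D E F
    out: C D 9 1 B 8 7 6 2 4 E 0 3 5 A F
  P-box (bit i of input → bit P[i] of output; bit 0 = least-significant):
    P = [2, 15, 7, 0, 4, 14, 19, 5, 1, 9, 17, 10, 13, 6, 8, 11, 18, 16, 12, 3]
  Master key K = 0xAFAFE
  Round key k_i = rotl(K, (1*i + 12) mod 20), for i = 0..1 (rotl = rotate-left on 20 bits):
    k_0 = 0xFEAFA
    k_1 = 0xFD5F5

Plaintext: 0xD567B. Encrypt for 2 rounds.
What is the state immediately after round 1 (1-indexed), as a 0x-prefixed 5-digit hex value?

s_0 = plaintext = 0xD567B
s_1 = Round(s_0, k_0) = 0x1B0F8
s_2 = Round(s_1, k_1) = 0x101CD

0x1B0F8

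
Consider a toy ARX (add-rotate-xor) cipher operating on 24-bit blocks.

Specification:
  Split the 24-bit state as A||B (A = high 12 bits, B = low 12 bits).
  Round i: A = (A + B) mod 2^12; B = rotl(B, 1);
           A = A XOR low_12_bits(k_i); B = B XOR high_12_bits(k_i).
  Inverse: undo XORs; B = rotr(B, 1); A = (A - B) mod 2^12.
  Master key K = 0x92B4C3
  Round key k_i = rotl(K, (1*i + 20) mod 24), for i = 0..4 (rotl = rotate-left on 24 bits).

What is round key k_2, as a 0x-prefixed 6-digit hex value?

K = 0x92B4C3
k_0 = rotl(K, (1*0+20) mod 24) = rotl(K, 20) = 0x392B4C
k_1 = rotl(K, (1*1+20) mod 24) = rotl(K, 21) = 0x725698
k_2 = rotl(K, (1*2+20) mod 24) = rotl(K, 22) = 0xE4AD30

0xE4AD30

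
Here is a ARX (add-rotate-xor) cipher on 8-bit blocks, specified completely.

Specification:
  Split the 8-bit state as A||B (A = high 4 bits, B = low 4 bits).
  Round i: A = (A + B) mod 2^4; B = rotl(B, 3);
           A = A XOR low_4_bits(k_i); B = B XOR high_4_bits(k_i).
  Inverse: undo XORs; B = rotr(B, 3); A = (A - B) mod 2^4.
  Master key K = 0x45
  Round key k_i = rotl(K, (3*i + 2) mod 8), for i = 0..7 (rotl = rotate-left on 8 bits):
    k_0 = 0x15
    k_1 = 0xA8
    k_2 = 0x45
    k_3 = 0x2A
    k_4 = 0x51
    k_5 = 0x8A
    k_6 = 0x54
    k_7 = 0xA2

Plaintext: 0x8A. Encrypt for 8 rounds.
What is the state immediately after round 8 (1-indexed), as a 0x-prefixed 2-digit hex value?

0xDA

s_0 = plaintext = 0x8A
s_1 = Round(s_0, k_0) = 0x74
s_2 = Round(s_1, k_1) = 0x38
s_3 = Round(s_2, k_2) = 0xE0
s_4 = Round(s_3, k_3) = 0x42
s_5 = Round(s_4, k_4) = 0x74
s_6 = Round(s_5, k_5) = 0x1A
s_7 = Round(s_6, k_6) = 0xF0
s_8 = Round(s_7, k_7) = 0xDA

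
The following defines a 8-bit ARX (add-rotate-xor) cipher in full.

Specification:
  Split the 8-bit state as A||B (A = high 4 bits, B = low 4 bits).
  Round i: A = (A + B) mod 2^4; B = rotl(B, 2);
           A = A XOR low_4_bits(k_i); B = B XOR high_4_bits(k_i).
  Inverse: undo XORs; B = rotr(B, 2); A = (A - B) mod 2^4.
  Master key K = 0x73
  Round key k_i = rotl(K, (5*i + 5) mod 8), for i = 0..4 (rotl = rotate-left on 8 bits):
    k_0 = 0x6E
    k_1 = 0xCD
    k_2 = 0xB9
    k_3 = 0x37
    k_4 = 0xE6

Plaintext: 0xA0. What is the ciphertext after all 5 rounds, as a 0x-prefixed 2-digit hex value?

s_0 = plaintext = 0xA0
s_1 = Round(s_0, k_0) = 0x46
s_2 = Round(s_1, k_1) = 0x75
s_3 = Round(s_2, k_2) = 0x5E
s_4 = Round(s_3, k_3) = 0x48
s_5 = Round(s_4, k_4) = 0xAC

0xAC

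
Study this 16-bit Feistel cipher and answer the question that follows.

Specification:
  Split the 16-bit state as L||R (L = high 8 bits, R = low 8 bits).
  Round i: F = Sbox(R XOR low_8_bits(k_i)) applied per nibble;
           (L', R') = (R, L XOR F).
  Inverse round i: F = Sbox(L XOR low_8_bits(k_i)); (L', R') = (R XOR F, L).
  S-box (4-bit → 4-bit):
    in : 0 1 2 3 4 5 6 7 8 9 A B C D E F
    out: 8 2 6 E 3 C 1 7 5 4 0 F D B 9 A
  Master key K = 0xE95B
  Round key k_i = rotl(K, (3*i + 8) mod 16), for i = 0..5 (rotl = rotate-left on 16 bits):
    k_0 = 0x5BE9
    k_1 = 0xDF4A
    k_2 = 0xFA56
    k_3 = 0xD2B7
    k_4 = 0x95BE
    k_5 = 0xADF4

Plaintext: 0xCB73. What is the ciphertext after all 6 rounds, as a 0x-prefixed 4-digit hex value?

s_0 = plaintext = 0xCB73
s_1 = Round(s_0, k_0) = 0x738B
s_2 = Round(s_1, k_1) = 0x8BA1
s_3 = Round(s_2, k_2) = 0xA12C
s_4 = Round(s_3, k_3) = 0x2CEE
s_5 = Round(s_4, k_4) = 0xEEE4
s_6 = Round(s_5, k_5) = 0xE4C6

0xE4C6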